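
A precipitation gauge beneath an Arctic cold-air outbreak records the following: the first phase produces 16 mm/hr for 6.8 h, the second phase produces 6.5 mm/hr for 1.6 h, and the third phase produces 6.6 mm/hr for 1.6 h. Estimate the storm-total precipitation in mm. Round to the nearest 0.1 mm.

Total = Σ Rᵢ Δtᵢ = 16 × 6.8 + 6.5 × 1.6 + 6.6 × 1.6
      = 108.8 + 10.4 + 10.56 = 129.8 mm.

total ≈ 129.8 mm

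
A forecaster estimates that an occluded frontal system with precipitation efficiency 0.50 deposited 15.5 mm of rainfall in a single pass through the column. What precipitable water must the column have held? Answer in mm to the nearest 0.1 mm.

PW = rainfall / ε = 15.5 / 0.50 = 31.0 mm.

PW ≈ 31.0 mm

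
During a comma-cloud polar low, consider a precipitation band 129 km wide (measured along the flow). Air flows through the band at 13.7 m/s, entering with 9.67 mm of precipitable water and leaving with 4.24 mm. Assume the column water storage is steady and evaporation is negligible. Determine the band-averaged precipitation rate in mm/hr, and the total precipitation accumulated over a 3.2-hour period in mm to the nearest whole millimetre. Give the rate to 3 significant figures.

R ≈ 2.08 mm/hr; total ≈ 7 mm

Column moisture flux per unit crosswind length is F = V × PW.
Inflow: F_in = 13.7 × 9.67 = 132.479 mm·m/s
Outflow: F_out = 13.7 × 4.24 = 58.088 mm·m/s
Steady-state rate R = (F_in − F_out)/L = (132.479 − 58.088) / 129000 m = 5.767e-04 mm/s.
R = 5.767e-04 × 3600 = 2.08 mm/hr.
Over 3.2 h: total = 2.08 × 3.2 = 6.656 ≈ 7 mm.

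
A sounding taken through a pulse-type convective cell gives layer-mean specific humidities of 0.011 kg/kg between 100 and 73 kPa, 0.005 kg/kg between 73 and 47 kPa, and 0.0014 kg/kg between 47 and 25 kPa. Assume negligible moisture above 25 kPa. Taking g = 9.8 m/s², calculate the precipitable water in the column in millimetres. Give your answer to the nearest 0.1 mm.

PW ≈ 46.7 mm

Precipitable water is the column-integrated vapour mass per unit area: PW = (1/g) Σ q̄ Δp, with q in kg/kg and Δp in Pa (1 kg/m² of water = 1 mm).
Layer 100–73 kPa: Δp = 270 hPa = 27000 Pa, q̄ = 0.011 kg/kg → 0.011 × 27000 / 9.8 = 30.31 mm
Layer 73–47 kPa: Δp = 260 hPa = 26000 Pa, q̄ = 0.005 kg/kg → 0.005 × 26000 / 9.8 = 13.27 mm
Layer 47–25 kPa: Δp = 220 hPa = 22000 Pa, q̄ = 0.0014 kg/kg → 0.0014 × 22000 / 9.8 = 3.14 mm
PW = 30.31 + 13.27 + 3.14 = 46.72 ≈ 46.7 mm.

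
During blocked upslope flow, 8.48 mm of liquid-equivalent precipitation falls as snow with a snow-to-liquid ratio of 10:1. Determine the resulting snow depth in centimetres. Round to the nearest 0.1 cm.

Snow depth = liquid × ratio = 8.48 mm × 10 = 84.8 mm = 8.5 cm.

snow depth ≈ 8.5 cm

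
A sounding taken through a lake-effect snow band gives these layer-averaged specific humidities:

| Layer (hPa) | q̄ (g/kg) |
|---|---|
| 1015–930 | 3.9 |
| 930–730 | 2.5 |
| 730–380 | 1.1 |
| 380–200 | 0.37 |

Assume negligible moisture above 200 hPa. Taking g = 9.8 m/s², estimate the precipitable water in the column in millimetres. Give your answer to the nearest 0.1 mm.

Precipitable water is the column-integrated vapour mass per unit area: PW = (1/g) Σ q̄ Δp, with q in kg/kg and Δp in Pa (1 kg/m² of water = 1 mm).
Layer 1015–930 hPa: Δp = 85 hPa = 8500 Pa, q̄ = 0.0039 kg/kg → 0.0039 × 8500 / 9.8 = 3.38 mm
Layer 930–730 hPa: Δp = 200 hPa = 20000 Pa, q̄ = 0.0025 kg/kg → 0.0025 × 20000 / 9.8 = 5.10 mm
Layer 730–380 hPa: Δp = 350 hPa = 35000 Pa, q̄ = 0.0011 kg/kg → 0.0011 × 35000 / 9.8 = 3.93 mm
Layer 380–200 hPa: Δp = 180 hPa = 18000 Pa, q̄ = 0.00037 kg/kg → 0.00037 × 18000 / 9.8 = 0.68 mm
PW = 3.38 + 5.10 + 3.93 + 0.68 = 13.09 ≈ 13.1 mm.

PW ≈ 13.1 mm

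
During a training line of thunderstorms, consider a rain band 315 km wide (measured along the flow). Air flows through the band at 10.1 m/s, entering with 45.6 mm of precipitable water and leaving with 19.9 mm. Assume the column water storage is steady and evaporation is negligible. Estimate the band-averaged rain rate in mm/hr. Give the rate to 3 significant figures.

Column moisture flux per unit crosswind length is F = V × PW.
Inflow: F_in = 10.1 × 45.6 = 460.56 mm·m/s
Outflow: F_out = 10.1 × 19.9 = 200.99 mm·m/s
Steady-state rate R = (F_in − F_out)/L = (460.56 − 200.99) / 315000 m = 8.240e-04 mm/s.
R = 8.240e-04 × 3600 = 2.97 mm/hr.

R ≈ 2.97 mm/hr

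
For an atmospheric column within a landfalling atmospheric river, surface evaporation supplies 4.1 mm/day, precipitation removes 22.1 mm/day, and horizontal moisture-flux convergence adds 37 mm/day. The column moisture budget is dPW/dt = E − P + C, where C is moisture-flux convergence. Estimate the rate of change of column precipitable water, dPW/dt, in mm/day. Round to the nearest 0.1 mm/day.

dPW/dt = E − P + C = 4.1 − 22.1 + (37) = 19.0 mm/day.

dPW/dt ≈ 19.0 mm/day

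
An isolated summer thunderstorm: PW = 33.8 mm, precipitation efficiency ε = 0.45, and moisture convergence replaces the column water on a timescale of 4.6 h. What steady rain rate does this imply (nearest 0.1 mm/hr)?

R ≈ 3.3 mm/hr

Each overturning extracts ε × PW = 0.45 × 33.8 = 15.21 mm.
Rate = ε·PW / τ = 15.21 / 4.6 h = 3.3 mm/hr.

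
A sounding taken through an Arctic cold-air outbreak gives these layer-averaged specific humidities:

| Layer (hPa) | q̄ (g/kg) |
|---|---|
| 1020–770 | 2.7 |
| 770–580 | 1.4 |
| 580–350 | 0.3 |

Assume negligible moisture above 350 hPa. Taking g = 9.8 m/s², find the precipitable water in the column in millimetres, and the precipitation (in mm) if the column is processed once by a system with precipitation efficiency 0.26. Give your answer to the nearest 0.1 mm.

PW ≈ 10.3 mm; precipitation ≈ 2.7 mm

Precipitable water is the column-integrated vapour mass per unit area: PW = (1/g) Σ q̄ Δp, with q in kg/kg and Δp in Pa (1 kg/m² of water = 1 mm).
Layer 1020–770 hPa: Δp = 250 hPa = 25000 Pa, q̄ = 0.0027 kg/kg → 0.0027 × 25000 / 9.8 = 6.89 mm
Layer 770–580 hPa: Δp = 190 hPa = 19000 Pa, q̄ = 0.0014 kg/kg → 0.0014 × 19000 / 9.8 = 2.71 mm
Layer 580–350 hPa: Δp = 230 hPa = 23000 Pa, q̄ = 0.0003 kg/kg → 0.0003 × 23000 / 9.8 = 0.70 mm
PW = 6.89 + 2.71 + 0.70 = 10.30 ≈ 10.3 mm.
Precipitation = ε × PW = 0.26 × 10.3 = 2.7 mm.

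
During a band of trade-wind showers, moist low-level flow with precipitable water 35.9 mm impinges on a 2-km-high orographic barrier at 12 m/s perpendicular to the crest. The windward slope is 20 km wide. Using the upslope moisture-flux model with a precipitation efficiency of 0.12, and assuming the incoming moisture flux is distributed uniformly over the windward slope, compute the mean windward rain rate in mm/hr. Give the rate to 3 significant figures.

R ≈ 9.31 mm/hr

Incoming column moisture flux per unit ridge length: F = V × PW = 12 × 35.9 = 430.8 mm·m/s.
Spread over the 20 km slope with efficiency ε = 0.12: R = ε·F/W = 0.12 × 430.8 / 20000 m = 2.585e-03 mm/s.
R = 2.585e-03 × 3600 = 9.31 mm/hr.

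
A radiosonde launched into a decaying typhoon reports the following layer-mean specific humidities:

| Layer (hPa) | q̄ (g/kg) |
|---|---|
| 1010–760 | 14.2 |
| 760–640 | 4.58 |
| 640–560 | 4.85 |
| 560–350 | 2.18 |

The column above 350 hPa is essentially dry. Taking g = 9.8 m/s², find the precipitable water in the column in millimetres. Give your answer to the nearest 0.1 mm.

Precipitable water is the column-integrated vapour mass per unit area: PW = (1/g) Σ q̄ Δp, with q in kg/kg and Δp in Pa (1 kg/m² of water = 1 mm).
Layer 1010–760 hPa: Δp = 250 hPa = 25000 Pa, q̄ = 0.0142 kg/kg → 0.0142 × 25000 / 9.8 = 36.22 mm
Layer 760–640 hPa: Δp = 120 hPa = 12000 Pa, q̄ = 0.00458 kg/kg → 0.00458 × 12000 / 9.8 = 5.61 mm
Layer 640–560 hPa: Δp = 80 hPa = 8000 Pa, q̄ = 0.00485 kg/kg → 0.00485 × 8000 / 9.8 = 3.96 mm
Layer 560–350 hPa: Δp = 210 hPa = 21000 Pa, q̄ = 0.00218 kg/kg → 0.00218 × 21000 / 9.8 = 4.67 mm
PW = 36.22 + 5.61 + 3.96 + 4.67 = 50.46 ≈ 50.5 mm.

PW ≈ 50.5 mm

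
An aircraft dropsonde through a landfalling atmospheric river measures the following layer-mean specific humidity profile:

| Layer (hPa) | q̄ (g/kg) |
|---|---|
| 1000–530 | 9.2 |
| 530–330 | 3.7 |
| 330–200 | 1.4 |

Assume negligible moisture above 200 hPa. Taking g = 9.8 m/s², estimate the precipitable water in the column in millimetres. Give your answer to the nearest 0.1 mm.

Precipitable water is the column-integrated vapour mass per unit area: PW = (1/g) Σ q̄ Δp, with q in kg/kg and Δp in Pa (1 kg/m² of water = 1 mm).
Layer 1000–530 hPa: Δp = 470 hPa = 47000 Pa, q̄ = 0.0092 kg/kg → 0.0092 × 47000 / 9.8 = 44.12 mm
Layer 530–330 hPa: Δp = 200 hPa = 20000 Pa, q̄ = 0.0037 kg/kg → 0.0037 × 20000 / 9.8 = 7.55 mm
Layer 330–200 hPa: Δp = 130 hPa = 13000 Pa, q̄ = 0.0014 kg/kg → 0.0014 × 13000 / 9.8 = 1.86 mm
PW = 44.12 + 7.55 + 1.86 = 53.53 ≈ 53.5 mm.

PW ≈ 53.5 mm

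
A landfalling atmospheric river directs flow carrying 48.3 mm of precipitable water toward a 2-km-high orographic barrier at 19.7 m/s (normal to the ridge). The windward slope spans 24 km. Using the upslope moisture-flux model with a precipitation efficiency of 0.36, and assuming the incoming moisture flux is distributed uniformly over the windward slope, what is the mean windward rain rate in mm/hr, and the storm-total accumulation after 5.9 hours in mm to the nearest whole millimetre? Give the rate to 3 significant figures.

Incoming column moisture flux per unit ridge length: F = V × PW = 19.7 × 48.3 = 951.51 mm·m/s.
Spread over the 24 km slope with efficiency ε = 0.36: R = ε·F/W = 0.36 × 951.51 / 24000 m = 1.427e-02 mm/s.
R = 1.427e-02 × 3600 = 51.4 mm/hr.
Over 5.9 h: total = 51.4 × 5.9 = 303.26 ≈ 303 mm.

R ≈ 51.4 mm/hr; total ≈ 303 mm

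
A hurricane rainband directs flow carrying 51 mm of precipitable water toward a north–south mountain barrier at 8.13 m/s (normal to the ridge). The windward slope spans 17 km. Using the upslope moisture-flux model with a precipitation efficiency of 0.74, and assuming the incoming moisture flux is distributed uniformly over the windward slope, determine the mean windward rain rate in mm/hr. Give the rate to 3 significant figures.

Incoming column moisture flux per unit ridge length: F = V × PW = 8.13 × 51 = 414.63 mm·m/s.
Spread over the 17 km slope with efficiency ε = 0.74: R = ε·F/W = 0.74 × 414.63 / 17000 m = 1.805e-02 mm/s.
R = 1.805e-02 × 3600 = 65.0 mm/hr.

R ≈ 65.0 mm/hr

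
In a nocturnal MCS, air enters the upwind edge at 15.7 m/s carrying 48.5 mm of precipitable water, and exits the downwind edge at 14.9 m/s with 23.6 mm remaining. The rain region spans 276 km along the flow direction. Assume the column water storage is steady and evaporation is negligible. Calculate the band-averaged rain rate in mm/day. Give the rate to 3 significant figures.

Column moisture flux per unit crosswind length is F = V × PW.
Inflow: F_in = 15.7 × 48.5 = 761.45 mm·m/s
Outflow: F_out = 14.9 × 23.6 = 351.64 mm·m/s
Steady-state rate R = (F_in − F_out)/L = (761.45 − 351.64) / 276000 m = 1.485e-03 mm/s.
R = 1.485e-03 × 3600 × 24 = 128 mm/day.

R ≈ 128 mm/day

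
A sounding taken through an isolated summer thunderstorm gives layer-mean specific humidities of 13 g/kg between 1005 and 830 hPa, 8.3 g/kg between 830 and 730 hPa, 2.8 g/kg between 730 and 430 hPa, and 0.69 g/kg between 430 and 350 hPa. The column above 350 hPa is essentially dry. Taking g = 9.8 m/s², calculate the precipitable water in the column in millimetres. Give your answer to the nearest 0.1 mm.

Precipitable water is the column-integrated vapour mass per unit area: PW = (1/g) Σ q̄ Δp, with q in kg/kg and Δp in Pa (1 kg/m² of water = 1 mm).
Layer 1005–830 hPa: Δp = 175 hPa = 17500 Pa, q̄ = 0.013 kg/kg → 0.013 × 17500 / 9.8 = 23.21 mm
Layer 830–730 hPa: Δp = 100 hPa = 10000 Pa, q̄ = 0.0083 kg/kg → 0.0083 × 10000 / 9.8 = 8.47 mm
Layer 730–430 hPa: Δp = 300 hPa = 30000 Pa, q̄ = 0.0028 kg/kg → 0.0028 × 30000 / 9.8 = 8.57 mm
Layer 430–350 hPa: Δp = 80 hPa = 8000 Pa, q̄ = 0.00069 kg/kg → 0.00069 × 8000 / 9.8 = 0.56 mm
PW = 23.21 + 8.47 + 8.57 + 0.56 = 40.81 ≈ 40.8 mm.

PW ≈ 40.8 mm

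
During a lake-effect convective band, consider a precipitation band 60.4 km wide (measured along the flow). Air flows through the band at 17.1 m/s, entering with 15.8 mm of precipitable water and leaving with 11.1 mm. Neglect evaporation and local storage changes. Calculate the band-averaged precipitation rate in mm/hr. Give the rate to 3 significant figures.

R ≈ 4.79 mm/hr

Column moisture flux per unit crosswind length is F = V × PW.
Inflow: F_in = 17.1 × 15.8 = 270.18 mm·m/s
Outflow: F_out = 17.1 × 11.1 = 189.81 mm·m/s
Steady-state rate R = (F_in − F_out)/L = (270.18 − 189.81) / 60400 m = 1.331e-03 mm/s.
R = 1.331e-03 × 3600 = 4.79 mm/hr.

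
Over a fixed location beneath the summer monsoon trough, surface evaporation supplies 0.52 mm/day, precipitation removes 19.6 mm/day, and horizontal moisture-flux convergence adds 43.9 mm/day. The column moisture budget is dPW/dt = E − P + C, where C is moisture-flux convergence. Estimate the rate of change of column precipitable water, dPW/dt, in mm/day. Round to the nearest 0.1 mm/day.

dPW/dt ≈ 24.8 mm/day

dPW/dt = E − P + C = 0.52 − 19.6 + (43.9) = 24.8 mm/day.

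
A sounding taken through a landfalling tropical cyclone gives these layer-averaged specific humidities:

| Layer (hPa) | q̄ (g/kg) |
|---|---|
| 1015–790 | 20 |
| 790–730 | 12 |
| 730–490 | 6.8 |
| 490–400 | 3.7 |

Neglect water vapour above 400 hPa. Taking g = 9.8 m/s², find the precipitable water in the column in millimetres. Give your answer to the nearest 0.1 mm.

Precipitable water is the column-integrated vapour mass per unit area: PW = (1/g) Σ q̄ Δp, with q in kg/kg and Δp in Pa (1 kg/m² of water = 1 mm).
Layer 1015–790 hPa: Δp = 225 hPa = 22500 Pa, q̄ = 0.02 kg/kg → 0.02 × 22500 / 9.8 = 45.92 mm
Layer 790–730 hPa: Δp = 60 hPa = 6000 Pa, q̄ = 0.012 kg/kg → 0.012 × 6000 / 9.8 = 7.35 mm
Layer 730–490 hPa: Δp = 240 hPa = 24000 Pa, q̄ = 0.0068 kg/kg → 0.0068 × 24000 / 9.8 = 16.65 mm
Layer 490–400 hPa: Δp = 90 hPa = 9000 Pa, q̄ = 0.0037 kg/kg → 0.0037 × 9000 / 9.8 = 3.40 mm
PW = 45.92 + 7.35 + 16.65 + 3.40 = 73.32 ≈ 73.3 mm.

PW ≈ 73.3 mm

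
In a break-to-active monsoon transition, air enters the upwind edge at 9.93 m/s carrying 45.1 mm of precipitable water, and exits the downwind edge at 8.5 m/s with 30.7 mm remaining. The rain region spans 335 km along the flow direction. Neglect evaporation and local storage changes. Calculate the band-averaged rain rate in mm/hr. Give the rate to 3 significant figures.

R ≈ 2.01 mm/hr

Column moisture flux per unit crosswind length is F = V × PW.
Inflow: F_in = 9.93 × 45.1 = 447.843 mm·m/s
Outflow: F_out = 8.5 × 30.7 = 260.95 mm·m/s
Steady-state rate R = (F_in − F_out)/L = (447.843 − 260.95) / 335000 m = 5.579e-04 mm/s.
R = 5.579e-04 × 3600 = 2.01 mm/hr.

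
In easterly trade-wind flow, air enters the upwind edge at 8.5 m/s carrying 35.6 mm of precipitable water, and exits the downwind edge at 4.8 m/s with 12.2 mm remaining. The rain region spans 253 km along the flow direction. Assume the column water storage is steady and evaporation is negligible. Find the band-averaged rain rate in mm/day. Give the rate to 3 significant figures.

R ≈ 83.3 mm/day

Column moisture flux per unit crosswind length is F = V × PW.
Inflow: F_in = 8.5 × 35.6 = 302.6 mm·m/s
Outflow: F_out = 4.8 × 12.2 = 58.56 mm·m/s
Steady-state rate R = (F_in − F_out)/L = (302.6 − 58.56) / 253000 m = 9.646e-04 mm/s.
R = 9.646e-04 × 3600 × 24 = 83.3 mm/day.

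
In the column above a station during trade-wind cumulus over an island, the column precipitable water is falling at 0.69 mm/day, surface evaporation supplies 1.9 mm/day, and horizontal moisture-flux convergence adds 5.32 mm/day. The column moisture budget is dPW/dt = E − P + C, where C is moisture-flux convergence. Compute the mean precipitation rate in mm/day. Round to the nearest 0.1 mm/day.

P ≈ 7.9 mm/day

dPW/dt = -0.69 mm/day.
P = E + C − dPW/dt = 1.9 + (5.32) − (-0.69) = 7.9 mm/day.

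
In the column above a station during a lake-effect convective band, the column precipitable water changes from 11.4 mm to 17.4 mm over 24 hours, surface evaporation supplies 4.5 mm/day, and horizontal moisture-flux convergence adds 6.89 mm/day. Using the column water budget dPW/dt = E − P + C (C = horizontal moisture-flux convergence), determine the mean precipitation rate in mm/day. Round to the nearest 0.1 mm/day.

dPW/dt = (17.4 − 11.4) mm / (24/24 day) = +6.000 mm/day.
P = E + C − dPW/dt = 4.5 + (6.89) − (+6.000) = 5.4 mm/day.

P ≈ 5.4 mm/day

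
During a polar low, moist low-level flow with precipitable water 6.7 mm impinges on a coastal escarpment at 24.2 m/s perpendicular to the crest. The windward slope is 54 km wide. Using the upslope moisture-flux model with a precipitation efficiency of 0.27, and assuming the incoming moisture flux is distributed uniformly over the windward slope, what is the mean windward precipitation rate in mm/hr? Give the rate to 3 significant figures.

R ≈ 2.92 mm/hr

Incoming column moisture flux per unit ridge length: F = V × PW = 24.2 × 6.7 = 162.14 mm·m/s.
Spread over the 54 km slope with efficiency ε = 0.27: R = ε·F/W = 0.27 × 162.14 / 54000 m = 8.107e-04 mm/s.
R = 8.107e-04 × 3600 = 2.92 mm/hr.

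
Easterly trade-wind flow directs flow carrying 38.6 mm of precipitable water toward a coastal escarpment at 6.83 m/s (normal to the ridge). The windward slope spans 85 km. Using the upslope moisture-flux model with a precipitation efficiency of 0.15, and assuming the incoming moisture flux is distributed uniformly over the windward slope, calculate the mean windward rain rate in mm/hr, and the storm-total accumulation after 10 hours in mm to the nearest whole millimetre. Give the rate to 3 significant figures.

Incoming column moisture flux per unit ridge length: F = V × PW = 6.83 × 38.6 = 263.638 mm·m/s.
Spread over the 85 km slope with efficiency ε = 0.15: R = ε·F/W = 0.15 × 263.638 / 85000 m = 4.652e-04 mm/s.
R = 4.652e-04 × 3600 = 1.67 mm/hr.
Over 10 h: total = 1.67 × 10 = 16.7 ≈ 17 mm.

R ≈ 1.67 mm/hr; total ≈ 17 mm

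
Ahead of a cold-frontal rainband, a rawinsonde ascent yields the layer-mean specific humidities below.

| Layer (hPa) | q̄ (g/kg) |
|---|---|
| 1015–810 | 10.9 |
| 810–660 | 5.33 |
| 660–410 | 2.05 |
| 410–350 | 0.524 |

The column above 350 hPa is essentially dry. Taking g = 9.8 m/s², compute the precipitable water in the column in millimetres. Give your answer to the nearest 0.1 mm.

Precipitable water is the column-integrated vapour mass per unit area: PW = (1/g) Σ q̄ Δp, with q in kg/kg and Δp in Pa (1 kg/m² of water = 1 mm).
Layer 1015–810 hPa: Δp = 205 hPa = 20500 Pa, q̄ = 0.0109 kg/kg → 0.0109 × 20500 / 9.8 = 22.80 mm
Layer 810–660 hPa: Δp = 150 hPa = 15000 Pa, q̄ = 0.00533 kg/kg → 0.00533 × 15000 / 9.8 = 8.16 mm
Layer 660–410 hPa: Δp = 250 hPa = 25000 Pa, q̄ = 0.00205 kg/kg → 0.00205 × 25000 / 9.8 = 5.23 mm
Layer 410–350 hPa: Δp = 60 hPa = 6000 Pa, q̄ = 0.000524 kg/kg → 0.000524 × 6000 / 9.8 = 0.32 mm
PW = 22.80 + 8.16 + 5.23 + 0.32 = 36.51 ≈ 36.5 mm.

PW ≈ 36.5 mm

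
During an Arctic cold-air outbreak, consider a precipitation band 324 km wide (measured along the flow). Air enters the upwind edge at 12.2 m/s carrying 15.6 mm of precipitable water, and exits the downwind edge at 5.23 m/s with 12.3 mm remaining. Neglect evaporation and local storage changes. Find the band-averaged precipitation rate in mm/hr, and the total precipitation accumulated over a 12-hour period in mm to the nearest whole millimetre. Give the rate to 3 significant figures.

Column moisture flux per unit crosswind length is F = V × PW.
Inflow: F_in = 12.2 × 15.6 = 190.32 mm·m/s
Outflow: F_out = 5.23 × 12.3 = 64.329 mm·m/s
Steady-state rate R = (F_in − F_out)/L = (190.32 − 64.329) / 324000 m = 3.889e-04 mm/s.
R = 3.889e-04 × 3600 = 1.40 mm/hr.
Over 12 h: total = 1.40 × 12 = 16.8 ≈ 17 mm.

R ≈ 1.40 mm/hr; total ≈ 17 mm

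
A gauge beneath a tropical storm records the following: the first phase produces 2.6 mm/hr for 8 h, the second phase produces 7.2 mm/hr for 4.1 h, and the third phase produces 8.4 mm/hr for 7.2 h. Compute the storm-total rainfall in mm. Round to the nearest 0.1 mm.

total ≈ 110.8 mm

Total = Σ Rᵢ Δtᵢ = 2.6 × 8 + 7.2 × 4.1 + 8.4 × 7.2
      = 20.8 + 29.52 + 60.48 = 110.8 mm.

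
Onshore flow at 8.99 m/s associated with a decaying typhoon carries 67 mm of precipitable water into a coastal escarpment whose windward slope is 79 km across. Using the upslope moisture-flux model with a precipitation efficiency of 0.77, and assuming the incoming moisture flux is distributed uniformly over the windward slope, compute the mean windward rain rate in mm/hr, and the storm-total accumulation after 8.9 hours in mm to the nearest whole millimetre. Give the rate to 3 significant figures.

R ≈ 21.1 mm/hr; total ≈ 188 mm

Incoming column moisture flux per unit ridge length: F = V × PW = 8.99 × 67 = 602.33 mm·m/s.
Spread over the 79 km slope with efficiency ε = 0.77: R = ε·F/W = 0.77 × 602.33 / 79000 m = 5.871e-03 mm/s.
R = 5.871e-03 × 3600 = 21.1 mm/hr.
Over 8.9 h: total = 21.1 × 8.9 = 187.79 ≈ 188 mm.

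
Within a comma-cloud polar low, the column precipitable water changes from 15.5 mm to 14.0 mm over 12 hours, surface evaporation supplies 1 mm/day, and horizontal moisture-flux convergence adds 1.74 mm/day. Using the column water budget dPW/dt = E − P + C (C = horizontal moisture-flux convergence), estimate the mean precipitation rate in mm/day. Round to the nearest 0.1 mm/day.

P ≈ 5.7 mm/day

dPW/dt = (14.0 − 15.5) mm / (12/24 day) = -3.000 mm/day.
P = E + C − dPW/dt = 1 + (1.74) − (-3.000) = 5.7 mm/day.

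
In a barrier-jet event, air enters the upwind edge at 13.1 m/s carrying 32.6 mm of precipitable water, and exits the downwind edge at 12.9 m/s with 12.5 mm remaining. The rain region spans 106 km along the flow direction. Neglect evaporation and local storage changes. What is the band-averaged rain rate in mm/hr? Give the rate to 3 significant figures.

Column moisture flux per unit crosswind length is F = V × PW.
Inflow: F_in = 13.1 × 32.6 = 427.06 mm·m/s
Outflow: F_out = 12.9 × 12.5 = 161.25 mm·m/s
Steady-state rate R = (F_in − F_out)/L = (427.06 − 161.25) / 106000 m = 2.508e-03 mm/s.
R = 2.508e-03 × 3600 = 9.03 mm/hr.

R ≈ 9.03 mm/hr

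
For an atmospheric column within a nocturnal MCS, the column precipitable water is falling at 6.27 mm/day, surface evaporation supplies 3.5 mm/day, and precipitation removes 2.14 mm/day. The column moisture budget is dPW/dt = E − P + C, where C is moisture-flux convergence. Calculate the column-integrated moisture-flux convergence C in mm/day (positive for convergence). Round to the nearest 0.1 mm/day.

dPW/dt = -6.27 mm/day.
C = dPW/dt − E + P = (-6.27) − 3.5 + 2.14 = -7.6 mm/day.

C ≈ -7.6 mm/day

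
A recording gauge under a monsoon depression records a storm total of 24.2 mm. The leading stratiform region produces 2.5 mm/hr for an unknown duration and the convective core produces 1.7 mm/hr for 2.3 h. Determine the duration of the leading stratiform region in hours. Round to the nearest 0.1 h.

Known phases: 1.7 × 2.3 = 3.91 mm.
Remaining depth = 24.2 − 3.91 = 20.29 mm.
Duration = 20.29 / 2.5 = 8.1 h.

duration ≈ 8.1 h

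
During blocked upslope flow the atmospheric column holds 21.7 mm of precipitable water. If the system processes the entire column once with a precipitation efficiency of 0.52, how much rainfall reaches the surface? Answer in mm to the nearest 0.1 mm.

rainfall ≈ 11.3 mm

Rainfall = ε × PW = 0.52 × 21.7 = 11.3 mm.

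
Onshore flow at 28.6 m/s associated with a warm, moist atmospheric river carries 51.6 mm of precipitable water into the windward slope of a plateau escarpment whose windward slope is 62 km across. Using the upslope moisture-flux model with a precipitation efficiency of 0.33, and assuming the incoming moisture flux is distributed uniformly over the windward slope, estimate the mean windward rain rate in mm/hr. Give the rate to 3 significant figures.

Incoming column moisture flux per unit ridge length: F = V × PW = 28.6 × 51.6 = 1475.76 mm·m/s.
Spread over the 62 km slope with efficiency ε = 0.33: R = ε·F/W = 0.33 × 1475.76 / 62000 m = 7.855e-03 mm/s.
R = 7.855e-03 × 3600 = 28.3 mm/hr.

R ≈ 28.3 mm/hr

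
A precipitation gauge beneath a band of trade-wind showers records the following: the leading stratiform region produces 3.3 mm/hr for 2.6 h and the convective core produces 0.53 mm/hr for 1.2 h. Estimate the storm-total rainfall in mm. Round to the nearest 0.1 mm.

total ≈ 9.2 mm

Total = Σ Rᵢ Δtᵢ = 3.3 × 2.6 + 0.53 × 1.2
      = 8.58 + 0.636 = 9.2 mm.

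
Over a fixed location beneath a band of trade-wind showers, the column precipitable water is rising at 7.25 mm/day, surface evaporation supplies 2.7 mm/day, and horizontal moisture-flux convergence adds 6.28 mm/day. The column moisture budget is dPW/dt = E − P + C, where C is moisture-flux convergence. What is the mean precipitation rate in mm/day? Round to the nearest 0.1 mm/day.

dPW/dt = +7.25 mm/day.
P = E + C − dPW/dt = 2.7 + (6.28) − (+7.25) = 1.7 mm/day.

P ≈ 1.7 mm/day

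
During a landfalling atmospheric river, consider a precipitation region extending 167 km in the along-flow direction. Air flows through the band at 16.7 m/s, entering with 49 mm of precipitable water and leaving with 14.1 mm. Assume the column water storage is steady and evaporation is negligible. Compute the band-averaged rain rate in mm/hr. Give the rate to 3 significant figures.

R ≈ 12.6 mm/hr

Column moisture flux per unit crosswind length is F = V × PW.
Inflow: F_in = 16.7 × 49 = 818.3 mm·m/s
Outflow: F_out = 16.7 × 14.1 = 235.47 mm·m/s
Steady-state rate R = (F_in − F_out)/L = (818.3 − 235.47) / 167000 m = 3.490e-03 mm/s.
R = 3.490e-03 × 3600 = 12.6 mm/hr.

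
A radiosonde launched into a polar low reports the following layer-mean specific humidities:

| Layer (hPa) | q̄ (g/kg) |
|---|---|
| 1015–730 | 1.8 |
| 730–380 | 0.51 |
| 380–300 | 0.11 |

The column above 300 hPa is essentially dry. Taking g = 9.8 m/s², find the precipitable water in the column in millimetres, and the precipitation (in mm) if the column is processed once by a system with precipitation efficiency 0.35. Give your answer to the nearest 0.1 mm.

PW ≈ 7.1 mm; precipitation ≈ 2.5 mm

Precipitable water is the column-integrated vapour mass per unit area: PW = (1/g) Σ q̄ Δp, with q in kg/kg and Δp in Pa (1 kg/m² of water = 1 mm).
Layer 1015–730 hPa: Δp = 285 hPa = 28500 Pa, q̄ = 0.0018 kg/kg → 0.0018 × 28500 / 9.8 = 5.23 mm
Layer 730–380 hPa: Δp = 350 hPa = 35000 Pa, q̄ = 0.00051 kg/kg → 0.00051 × 35000 / 9.8 = 1.82 mm
Layer 380–300 hPa: Δp = 80 hPa = 8000 Pa, q̄ = 0.00011 kg/kg → 0.00011 × 8000 / 9.8 = 0.09 mm
PW = 5.23 + 1.82 + 0.09 = 7.14 ≈ 7.1 mm.
Precipitation = ε × PW = 0.35 × 7.1 = 2.5 mm.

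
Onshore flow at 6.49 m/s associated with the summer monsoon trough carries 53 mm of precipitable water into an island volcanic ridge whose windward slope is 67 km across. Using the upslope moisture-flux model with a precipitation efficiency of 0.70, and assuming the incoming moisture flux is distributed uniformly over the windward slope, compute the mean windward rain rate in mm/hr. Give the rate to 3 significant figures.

R ≈ 12.9 mm/hr

Incoming column moisture flux per unit ridge length: F = V × PW = 6.49 × 53 = 343.97 mm·m/s.
Spread over the 67 km slope with efficiency ε = 0.70: R = ε·F/W = 0.70 × 343.97 / 67000 m = 3.594e-03 mm/s.
R = 3.594e-03 × 3600 = 12.9 mm/hr.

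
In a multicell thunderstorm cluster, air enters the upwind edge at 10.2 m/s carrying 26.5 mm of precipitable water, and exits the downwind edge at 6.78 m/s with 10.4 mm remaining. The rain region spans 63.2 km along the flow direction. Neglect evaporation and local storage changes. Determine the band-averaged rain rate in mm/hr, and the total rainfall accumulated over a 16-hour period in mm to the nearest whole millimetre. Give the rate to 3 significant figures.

R ≈ 11.4 mm/hr; total ≈ 182 mm

Column moisture flux per unit crosswind length is F = V × PW.
Inflow: F_in = 10.2 × 26.5 = 270.3 mm·m/s
Outflow: F_out = 6.78 × 10.4 = 70.512 mm·m/s
Steady-state rate R = (F_in − F_out)/L = (270.3 − 70.512) / 63200 m = 3.161e-03 mm/s.
R = 3.161e-03 × 3600 = 11.4 mm/hr.
Over 16 h: total = 11.4 × 16 = 182.4 ≈ 182 mm.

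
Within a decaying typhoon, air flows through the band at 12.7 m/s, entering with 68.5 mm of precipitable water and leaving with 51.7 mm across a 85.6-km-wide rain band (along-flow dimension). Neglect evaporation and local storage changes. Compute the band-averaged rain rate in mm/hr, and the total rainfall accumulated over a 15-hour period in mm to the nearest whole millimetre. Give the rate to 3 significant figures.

Column moisture flux per unit crosswind length is F = V × PW.
Inflow: F_in = 12.7 × 68.5 = 869.95 mm·m/s
Outflow: F_out = 12.7 × 51.7 = 656.59 mm·m/s
Steady-state rate R = (F_in − F_out)/L = (869.95 − 656.59) / 85600 m = 2.493e-03 mm/s.
R = 2.493e-03 × 3600 = 8.97 mm/hr.
Over 15 h: total = 8.97 × 15 = 134.55 ≈ 135 mm.

R ≈ 8.97 mm/hr; total ≈ 135 mm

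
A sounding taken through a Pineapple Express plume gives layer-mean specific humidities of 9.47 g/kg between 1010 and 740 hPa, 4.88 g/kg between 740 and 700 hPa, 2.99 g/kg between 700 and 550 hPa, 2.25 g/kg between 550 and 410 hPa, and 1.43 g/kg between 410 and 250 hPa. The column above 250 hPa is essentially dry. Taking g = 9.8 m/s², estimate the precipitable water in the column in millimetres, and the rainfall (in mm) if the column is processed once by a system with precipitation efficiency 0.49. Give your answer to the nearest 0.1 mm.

PW ≈ 38.2 mm; rainfall ≈ 18.7 mm

Precipitable water is the column-integrated vapour mass per unit area: PW = (1/g) Σ q̄ Δp, with q in kg/kg and Δp in Pa (1 kg/m² of water = 1 mm).
Layer 1010–740 hPa: Δp = 270 hPa = 27000 Pa, q̄ = 0.00947 kg/kg → 0.00947 × 27000 / 9.8 = 26.09 mm
Layer 740–700 hPa: Δp = 40 hPa = 4000 Pa, q̄ = 0.00488 kg/kg → 0.00488 × 4000 / 9.8 = 1.99 mm
Layer 700–550 hPa: Δp = 150 hPa = 15000 Pa, q̄ = 0.00299 kg/kg → 0.00299 × 15000 / 9.8 = 4.58 mm
Layer 550–410 hPa: Δp = 140 hPa = 14000 Pa, q̄ = 0.00225 kg/kg → 0.00225 × 14000 / 9.8 = 3.21 mm
Layer 410–250 hPa: Δp = 160 hPa = 16000 Pa, q̄ = 0.00143 kg/kg → 0.00143 × 16000 / 9.8 = 2.33 mm
PW = 26.09 + 1.99 + 4.58 + 3.21 + 2.33 = 38.20 ≈ 38.2 mm.
Rainfall = ε × PW = 0.49 × 38.2 = 18.7 mm.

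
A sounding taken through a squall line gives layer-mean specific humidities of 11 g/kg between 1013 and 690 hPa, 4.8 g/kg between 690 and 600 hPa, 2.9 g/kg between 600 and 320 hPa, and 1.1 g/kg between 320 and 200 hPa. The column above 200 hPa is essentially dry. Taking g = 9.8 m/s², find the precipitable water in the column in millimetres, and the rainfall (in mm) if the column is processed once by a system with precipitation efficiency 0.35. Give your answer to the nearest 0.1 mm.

Precipitable water is the column-integrated vapour mass per unit area: PW = (1/g) Σ q̄ Δp, with q in kg/kg and Δp in Pa (1 kg/m² of water = 1 mm).
Layer 1013–690 hPa: Δp = 323 hPa = 32300 Pa, q̄ = 0.011 kg/kg → 0.011 × 32300 / 9.8 = 36.26 mm
Layer 690–600 hPa: Δp = 90 hPa = 9000 Pa, q̄ = 0.0048 kg/kg → 0.0048 × 9000 / 9.8 = 4.41 mm
Layer 600–320 hPa: Δp = 280 hPa = 28000 Pa, q̄ = 0.0029 kg/kg → 0.0029 × 28000 / 9.8 = 8.29 mm
Layer 320–200 hPa: Δp = 120 hPa = 12000 Pa, q̄ = 0.0011 kg/kg → 0.0011 × 12000 / 9.8 = 1.35 mm
PW = 36.26 + 4.41 + 8.29 + 1.35 = 50.31 ≈ 50.3 mm.
Rainfall = ε × PW = 0.35 × 50.3 = 17.6 mm.

PW ≈ 50.3 mm; rainfall ≈ 17.6 mm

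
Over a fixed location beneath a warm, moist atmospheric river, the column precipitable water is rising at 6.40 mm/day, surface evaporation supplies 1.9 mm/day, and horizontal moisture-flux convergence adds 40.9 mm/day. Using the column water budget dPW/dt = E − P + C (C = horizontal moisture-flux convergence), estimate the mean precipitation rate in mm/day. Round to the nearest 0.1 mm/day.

dPW/dt = +6.40 mm/day.
P = E + C − dPW/dt = 1.9 + (40.9) − (+6.40) = 36.4 mm/day.

P ≈ 36.4 mm/day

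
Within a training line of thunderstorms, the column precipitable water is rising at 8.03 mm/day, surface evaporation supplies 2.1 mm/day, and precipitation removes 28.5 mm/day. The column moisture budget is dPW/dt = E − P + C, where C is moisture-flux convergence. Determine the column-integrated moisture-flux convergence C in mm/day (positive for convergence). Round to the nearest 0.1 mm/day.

dPW/dt = +8.03 mm/day.
C = dPW/dt − E + P = (+8.03) − 2.1 + 28.5 = 34.4 mm/day.

C ≈ 34.4 mm/day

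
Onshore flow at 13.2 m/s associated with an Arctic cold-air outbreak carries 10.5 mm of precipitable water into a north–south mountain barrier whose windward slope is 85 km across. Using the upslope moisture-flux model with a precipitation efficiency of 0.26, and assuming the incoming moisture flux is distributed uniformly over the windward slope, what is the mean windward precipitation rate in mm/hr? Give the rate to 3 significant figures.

Incoming column moisture flux per unit ridge length: F = V × PW = 13.2 × 10.5 = 138.6 mm·m/s.
Spread over the 85 km slope with efficiency ε = 0.26: R = ε·F/W = 0.26 × 138.6 / 85000 m = 4.240e-04 mm/s.
R = 4.240e-04 × 3600 = 1.53 mm/hr.

R ≈ 1.53 mm/hr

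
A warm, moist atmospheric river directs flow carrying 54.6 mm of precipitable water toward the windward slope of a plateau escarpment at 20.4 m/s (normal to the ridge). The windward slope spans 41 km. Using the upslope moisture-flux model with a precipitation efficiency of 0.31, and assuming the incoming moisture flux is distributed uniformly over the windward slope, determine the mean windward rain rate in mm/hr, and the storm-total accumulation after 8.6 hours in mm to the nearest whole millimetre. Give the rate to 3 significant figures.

R ≈ 30.3 mm/hr; total ≈ 261 mm

Incoming column moisture flux per unit ridge length: F = V × PW = 20.4 × 54.6 = 1113.84 mm·m/s.
Spread over the 41 km slope with efficiency ε = 0.31: R = ε·F/W = 0.31 × 1113.84 / 41000 m = 8.422e-03 mm/s.
R = 8.422e-03 × 3600 = 30.3 mm/hr.
Over 8.6 h: total = 30.3 × 8.6 = 260.58 ≈ 261 mm.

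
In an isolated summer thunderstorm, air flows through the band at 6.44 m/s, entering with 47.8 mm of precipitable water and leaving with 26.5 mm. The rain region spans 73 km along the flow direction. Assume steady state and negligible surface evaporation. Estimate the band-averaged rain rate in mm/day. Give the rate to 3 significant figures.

R ≈ 162 mm/day

Column moisture flux per unit crosswind length is F = V × PW.
Inflow: F_in = 6.44 × 47.8 = 307.832 mm·m/s
Outflow: F_out = 6.44 × 26.5 = 170.66 mm·m/s
Steady-state rate R = (F_in − F_out)/L = (307.832 − 170.66) / 73000 m = 1.879e-03 mm/s.
R = 1.879e-03 × 3600 × 24 = 162 mm/day.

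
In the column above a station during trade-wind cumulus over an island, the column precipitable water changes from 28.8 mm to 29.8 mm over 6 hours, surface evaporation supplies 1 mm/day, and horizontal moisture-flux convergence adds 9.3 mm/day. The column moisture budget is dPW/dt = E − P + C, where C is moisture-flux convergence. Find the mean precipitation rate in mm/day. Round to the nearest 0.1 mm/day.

P ≈ 6.3 mm/day

dPW/dt = (29.8 − 28.8) mm / (6/24 day) = +4.000 mm/day.
P = E + C − dPW/dt = 1 + (9.3) − (+4.000) = 6.3 mm/day.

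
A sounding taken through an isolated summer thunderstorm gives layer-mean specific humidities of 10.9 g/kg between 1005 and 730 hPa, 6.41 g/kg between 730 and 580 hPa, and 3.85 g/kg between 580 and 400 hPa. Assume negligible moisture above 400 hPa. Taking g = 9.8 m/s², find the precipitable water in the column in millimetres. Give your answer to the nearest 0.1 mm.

Precipitable water is the column-integrated vapour mass per unit area: PW = (1/g) Σ q̄ Δp, with q in kg/kg and Δp in Pa (1 kg/m² of water = 1 mm).
Layer 1005–730 hPa: Δp = 275 hPa = 27500 Pa, q̄ = 0.0109 kg/kg → 0.0109 × 27500 / 9.8 = 30.59 mm
Layer 730–580 hPa: Δp = 150 hPa = 15000 Pa, q̄ = 0.00641 kg/kg → 0.00641 × 15000 / 9.8 = 9.81 mm
Layer 580–400 hPa: Δp = 180 hPa = 18000 Pa, q̄ = 0.00385 kg/kg → 0.00385 × 18000 / 9.8 = 7.07 mm
PW = 30.59 + 9.81 + 7.07 = 47.47 ≈ 47.5 mm.

PW ≈ 47.5 mm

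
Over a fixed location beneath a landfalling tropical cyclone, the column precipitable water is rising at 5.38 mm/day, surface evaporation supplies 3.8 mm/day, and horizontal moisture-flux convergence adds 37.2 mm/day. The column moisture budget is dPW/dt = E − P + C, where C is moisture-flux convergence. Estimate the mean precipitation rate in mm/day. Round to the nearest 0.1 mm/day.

P ≈ 35.6 mm/day

dPW/dt = +5.38 mm/day.
P = E + C − dPW/dt = 3.8 + (37.2) − (+5.38) = 35.6 mm/day.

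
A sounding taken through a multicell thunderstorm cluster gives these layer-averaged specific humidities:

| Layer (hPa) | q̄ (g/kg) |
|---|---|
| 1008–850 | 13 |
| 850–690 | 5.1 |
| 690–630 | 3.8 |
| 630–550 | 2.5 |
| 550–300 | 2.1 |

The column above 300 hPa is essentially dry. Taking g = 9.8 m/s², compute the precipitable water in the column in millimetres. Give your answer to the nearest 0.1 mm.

PW ≈ 39.0 mm

Precipitable water is the column-integrated vapour mass per unit area: PW = (1/g) Σ q̄ Δp, with q in kg/kg and Δp in Pa (1 kg/m² of water = 1 mm).
Layer 1008–850 hPa: Δp = 158 hPa = 15800 Pa, q̄ = 0.013 kg/kg → 0.013 × 15800 / 9.8 = 20.96 mm
Layer 850–690 hPa: Δp = 160 hPa = 16000 Pa, q̄ = 0.0051 kg/kg → 0.0051 × 16000 / 9.8 = 8.33 mm
Layer 690–630 hPa: Δp = 60 hPa = 6000 Pa, q̄ = 0.0038 kg/kg → 0.0038 × 6000 / 9.8 = 2.33 mm
Layer 630–550 hPa: Δp = 80 hPa = 8000 Pa, q̄ = 0.0025 kg/kg → 0.0025 × 8000 / 9.8 = 2.04 mm
Layer 550–300 hPa: Δp = 250 hPa = 25000 Pa, q̄ = 0.0021 kg/kg → 0.0021 × 25000 / 9.8 = 5.36 mm
PW = 20.96 + 8.33 + 2.33 + 2.04 + 5.36 = 39.02 ≈ 39.0 mm.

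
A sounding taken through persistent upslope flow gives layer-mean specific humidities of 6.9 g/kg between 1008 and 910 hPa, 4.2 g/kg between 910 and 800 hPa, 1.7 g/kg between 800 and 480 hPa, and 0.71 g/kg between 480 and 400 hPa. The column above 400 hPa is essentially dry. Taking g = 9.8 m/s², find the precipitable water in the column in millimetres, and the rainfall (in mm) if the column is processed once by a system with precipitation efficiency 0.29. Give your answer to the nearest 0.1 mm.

Precipitable water is the column-integrated vapour mass per unit area: PW = (1/g) Σ q̄ Δp, with q in kg/kg and Δp in Pa (1 kg/m² of water = 1 mm).
Layer 1008–910 hPa: Δp = 98 hPa = 9800 Pa, q̄ = 0.0069 kg/kg → 0.0069 × 9800 / 9.8 = 6.90 mm
Layer 910–800 hPa: Δp = 110 hPa = 11000 Pa, q̄ = 0.0042 kg/kg → 0.0042 × 11000 / 9.8 = 4.71 mm
Layer 800–480 hPa: Δp = 320 hPa = 32000 Pa, q̄ = 0.0017 kg/kg → 0.0017 × 32000 / 9.8 = 5.55 mm
Layer 480–400 hPa: Δp = 80 hPa = 8000 Pa, q̄ = 0.00071 kg/kg → 0.00071 × 8000 / 9.8 = 0.58 mm
PW = 6.90 + 4.71 + 5.55 + 0.58 = 17.74 ≈ 17.7 mm.
Rainfall = ε × PW = 0.29 × 17.7 = 5.1 mm.

PW ≈ 17.7 mm; rainfall ≈ 5.1 mm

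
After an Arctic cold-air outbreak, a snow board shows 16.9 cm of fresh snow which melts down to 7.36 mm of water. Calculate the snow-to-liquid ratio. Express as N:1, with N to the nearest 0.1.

Ratio = snow depth / SWE = 169 mm / 7.36 mm = 23.0, i.e. 23.0:1.

ratio ≈ 23.0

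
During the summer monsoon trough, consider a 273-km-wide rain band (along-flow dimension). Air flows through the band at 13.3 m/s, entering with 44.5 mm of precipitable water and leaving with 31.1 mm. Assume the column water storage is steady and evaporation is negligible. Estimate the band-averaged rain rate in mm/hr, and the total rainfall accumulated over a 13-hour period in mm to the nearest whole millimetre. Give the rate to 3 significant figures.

Column moisture flux per unit crosswind length is F = V × PW.
Inflow: F_in = 13.3 × 44.5 = 591.85 mm·m/s
Outflow: F_out = 13.3 × 31.1 = 413.63 mm·m/s
Steady-state rate R = (F_in − F_out)/L = (591.85 − 413.63) / 273000 m = 6.528e-04 mm/s.
R = 6.528e-04 × 3600 = 2.35 mm/hr.
Over 13 h: total = 2.35 × 13 = 30.55 ≈ 31 mm.

R ≈ 2.35 mm/hr; total ≈ 31 mm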